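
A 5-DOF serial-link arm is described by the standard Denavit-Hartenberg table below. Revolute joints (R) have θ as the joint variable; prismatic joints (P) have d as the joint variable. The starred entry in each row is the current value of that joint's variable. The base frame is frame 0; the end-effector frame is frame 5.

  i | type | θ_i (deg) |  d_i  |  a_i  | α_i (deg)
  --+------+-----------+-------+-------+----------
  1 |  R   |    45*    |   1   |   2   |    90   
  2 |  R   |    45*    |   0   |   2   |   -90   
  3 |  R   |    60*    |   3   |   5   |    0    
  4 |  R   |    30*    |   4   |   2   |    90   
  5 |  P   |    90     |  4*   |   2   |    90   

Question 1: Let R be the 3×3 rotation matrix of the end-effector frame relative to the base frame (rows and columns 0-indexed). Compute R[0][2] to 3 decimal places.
End-effector z-axis (col 2 of R) = (-0.7071,0.7071,0.0000)
R[0][2] = -0.7071

-0.707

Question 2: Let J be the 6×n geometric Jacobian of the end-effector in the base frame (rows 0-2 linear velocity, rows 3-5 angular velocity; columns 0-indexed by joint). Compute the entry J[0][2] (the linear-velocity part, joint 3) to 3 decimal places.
-7.761

axis z_2 = (-0.5000,-0.5000,0.7071); lever o_n−o_2 = (-5.7261,3.2261,10.9602)
cross product → J_v[:, 2] = (-7.7613,1.4311,-4.4761)
J_ω[:, 2] = z_2
entry J[0][2] = -7.7613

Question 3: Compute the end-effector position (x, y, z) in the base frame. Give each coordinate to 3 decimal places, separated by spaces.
-3.312 5.640 13.374

after link 1: o_1 = (1.4142, 1.4142, 1.0000)
after link 2: o_2 = (2.4142, 2.4142, 2.4142)
after link 3: o_3 = (-0.8976, 5.2261, 6.3033)
after link 4: o_4 = (-4.3119, 4.6403, 9.1317)
after link 5: o_5 = (-3.3119, 5.6403, 13.3744)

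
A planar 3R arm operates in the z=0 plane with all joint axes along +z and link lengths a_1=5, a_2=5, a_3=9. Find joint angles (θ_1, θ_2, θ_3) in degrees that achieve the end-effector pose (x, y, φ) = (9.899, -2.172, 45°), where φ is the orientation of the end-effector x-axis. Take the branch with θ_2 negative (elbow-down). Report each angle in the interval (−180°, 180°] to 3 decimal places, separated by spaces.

wrist centre = target − a_3·(cos φ, sin φ) = (3.5350, -8.5360)
cos θ_2 = (85.3591−5²−5²)/(2·5·5) = 0.7072; θ_2 = -44.9939° (elbow-down)
β = atan2(-8.5360,3.5350) = -67.5038°; ψ = atan2(-3.5352,8.5359) = -22.4969°
θ_1 = β − ψ = -45.0069°
θ_3 = φ − θ_1 − θ_2 = 135.0008° (wrapped to (-180°,180°])

-45.007 -44.994 135.001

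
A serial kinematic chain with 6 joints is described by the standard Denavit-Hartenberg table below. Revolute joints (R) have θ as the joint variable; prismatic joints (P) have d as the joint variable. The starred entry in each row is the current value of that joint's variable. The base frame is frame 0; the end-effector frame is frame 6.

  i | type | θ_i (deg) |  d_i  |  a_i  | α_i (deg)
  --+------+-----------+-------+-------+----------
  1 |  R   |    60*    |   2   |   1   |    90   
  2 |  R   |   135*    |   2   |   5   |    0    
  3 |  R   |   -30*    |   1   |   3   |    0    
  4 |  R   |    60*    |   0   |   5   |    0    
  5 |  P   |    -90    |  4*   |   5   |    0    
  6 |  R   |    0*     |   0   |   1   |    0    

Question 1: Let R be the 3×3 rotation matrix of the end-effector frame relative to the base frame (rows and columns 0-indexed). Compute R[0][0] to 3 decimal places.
0.129

End-effector x-axis (col 0 of R) = (0.1294,0.2241,0.9659)
R[0][0] = 0.1294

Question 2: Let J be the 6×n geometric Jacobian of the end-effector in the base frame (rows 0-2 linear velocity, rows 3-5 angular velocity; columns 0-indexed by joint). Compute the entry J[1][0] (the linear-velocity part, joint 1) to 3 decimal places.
axis z_0 = ẑ; lever o_n−o_0 = (2.7678,-9.2060,15.5230)
cross product → J_v[:, 0] = (9.2060,2.7678,-0.0000)
J_ω[:, 0] = z_0
entry J[1][0] = 2.7678

2.768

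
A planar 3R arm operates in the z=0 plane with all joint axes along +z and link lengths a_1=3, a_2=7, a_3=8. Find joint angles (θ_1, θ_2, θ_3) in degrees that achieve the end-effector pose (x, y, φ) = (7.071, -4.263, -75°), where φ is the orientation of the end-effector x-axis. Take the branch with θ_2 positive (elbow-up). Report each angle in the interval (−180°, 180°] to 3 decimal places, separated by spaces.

-59.989 119.990 -135.000

wrist centre = target − a_3·(cos φ, sin φ) = (5.0004, 3.4644)
cos θ_2 = (37.0066−3²−7²)/(2·3·7) = -0.4998; θ_2 = 119.9896° (elbow-up)
β = atan2(3.4644,5.0004) = 34.7150°; ψ = atan2(6.0628,-0.4989) = 94.7042°
θ_1 = β − ψ = -59.9892°
θ_3 = φ − θ_1 − θ_2 = -135.0004° (wrapped to (-180°,180°])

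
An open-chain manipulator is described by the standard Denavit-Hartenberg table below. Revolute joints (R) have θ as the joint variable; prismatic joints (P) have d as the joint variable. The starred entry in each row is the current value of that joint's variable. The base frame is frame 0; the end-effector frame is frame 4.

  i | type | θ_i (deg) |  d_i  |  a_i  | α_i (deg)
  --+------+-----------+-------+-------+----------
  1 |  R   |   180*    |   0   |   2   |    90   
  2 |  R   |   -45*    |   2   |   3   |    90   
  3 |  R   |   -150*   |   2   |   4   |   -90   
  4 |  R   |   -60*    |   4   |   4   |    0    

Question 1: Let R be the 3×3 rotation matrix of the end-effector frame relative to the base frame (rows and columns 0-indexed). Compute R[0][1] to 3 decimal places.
0.177

End-effector y-axis (col 1 of R) = (0.1768,-0.4330,0.8839)
R[0][1] = 0.1768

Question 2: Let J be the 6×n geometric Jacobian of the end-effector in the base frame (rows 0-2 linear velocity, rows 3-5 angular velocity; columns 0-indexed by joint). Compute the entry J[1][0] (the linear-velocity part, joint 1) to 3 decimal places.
axis z_0 = ẑ; lever o_n−o_0 = (2.0024,-4.4641,-3.7250)
cross product → J_v[:, 0] = (4.4641,2.0024,-0.0000)
J_ω[:, 0] = z_0
entry J[1][0] = 2.0024

2.002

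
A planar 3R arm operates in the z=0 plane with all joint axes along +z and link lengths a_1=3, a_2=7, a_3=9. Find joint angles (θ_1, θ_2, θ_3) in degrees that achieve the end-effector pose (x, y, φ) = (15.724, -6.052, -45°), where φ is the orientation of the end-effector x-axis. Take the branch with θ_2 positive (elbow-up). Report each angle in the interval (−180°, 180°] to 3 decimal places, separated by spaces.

-29.986 44.982 -59.996

wrist centre = target − a_3·(cos φ, sin φ) = (9.3600, 0.3120)
cos θ_2 = (87.7076−3²−7²)/(2·3·7) = 0.7073; θ_2 = 44.9823° (elbow-up)
β = atan2(0.3120,9.3600) = 1.9089°; ψ = atan2(4.9482,7.9513) = 31.8947°
θ_1 = β − ψ = -29.9858°
θ_3 = φ − θ_1 − θ_2 = -59.9965° (wrapped to (-180°,180°])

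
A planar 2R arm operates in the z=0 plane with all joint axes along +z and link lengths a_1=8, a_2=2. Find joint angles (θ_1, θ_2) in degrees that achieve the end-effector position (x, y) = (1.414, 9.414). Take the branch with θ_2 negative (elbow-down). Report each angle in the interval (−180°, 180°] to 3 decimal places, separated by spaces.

cos θ_2 = (90.6228−8²−2²)/(2·8·2) = 0.7070; θ_2 = -45.0117° (elbow-down)
β = atan2(9.4140,1.4140) = 81.4579°; ψ = atan2(-1.4145,9.4139) = -8.5451°
θ_1 = β − ψ = 90.0031°

90.003 -45.012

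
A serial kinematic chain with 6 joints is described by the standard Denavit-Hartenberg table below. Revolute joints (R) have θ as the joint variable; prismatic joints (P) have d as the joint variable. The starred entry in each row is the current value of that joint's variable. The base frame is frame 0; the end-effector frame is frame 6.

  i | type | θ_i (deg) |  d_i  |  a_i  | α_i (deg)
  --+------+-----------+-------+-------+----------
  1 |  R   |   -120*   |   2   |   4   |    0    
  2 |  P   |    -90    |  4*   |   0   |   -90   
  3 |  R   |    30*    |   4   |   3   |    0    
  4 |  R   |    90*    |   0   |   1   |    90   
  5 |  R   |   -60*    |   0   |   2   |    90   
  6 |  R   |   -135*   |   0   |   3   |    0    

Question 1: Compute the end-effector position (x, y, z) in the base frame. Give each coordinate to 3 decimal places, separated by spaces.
-4.305 -6.874 4.747

after link 1: o_1 = (-2.0000, -3.4641, 2.0000)
after link 2: o_2 = (-2.0000, -3.4641, 6.0000)
after link 3: o_3 = (-6.2500, -5.6292, 4.5000)
after link 4: o_4 = (-5.8170, -5.8792, 3.6340)
after link 5: o_5 = (-4.5179, -4.6292, 2.7679)
after link 6: o_6 = (-4.3048, -6.8735, 4.7472)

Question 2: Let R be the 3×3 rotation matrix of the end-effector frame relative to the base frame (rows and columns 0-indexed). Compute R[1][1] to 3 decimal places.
End-effector y-axis (col 1 of R) = (0.9896,0.1358,0.0474)
R[1][1] = 0.1358

0.136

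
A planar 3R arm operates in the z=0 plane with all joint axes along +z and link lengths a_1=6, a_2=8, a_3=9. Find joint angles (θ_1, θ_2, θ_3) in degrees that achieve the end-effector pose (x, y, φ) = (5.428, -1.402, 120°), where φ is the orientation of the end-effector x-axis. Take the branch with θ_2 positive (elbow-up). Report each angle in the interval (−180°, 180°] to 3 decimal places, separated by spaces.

-60.003 30.003 149.999

wrist centre = target − a_3·(cos φ, sin φ) = (9.9280, -9.1962)
cos θ_2 = (183.1358−6²−8²)/(2·6·8) = 0.8660; θ_2 = 30.0031° (elbow-up)
β = atan2(-9.1962,9.9280) = -42.8087°; ψ = atan2(4.0004,12.9280) = 17.1939°
θ_1 = β − ψ = -60.0026°
θ_3 = φ − θ_1 − θ_2 = 149.9995° (wrapped to (-180°,180°])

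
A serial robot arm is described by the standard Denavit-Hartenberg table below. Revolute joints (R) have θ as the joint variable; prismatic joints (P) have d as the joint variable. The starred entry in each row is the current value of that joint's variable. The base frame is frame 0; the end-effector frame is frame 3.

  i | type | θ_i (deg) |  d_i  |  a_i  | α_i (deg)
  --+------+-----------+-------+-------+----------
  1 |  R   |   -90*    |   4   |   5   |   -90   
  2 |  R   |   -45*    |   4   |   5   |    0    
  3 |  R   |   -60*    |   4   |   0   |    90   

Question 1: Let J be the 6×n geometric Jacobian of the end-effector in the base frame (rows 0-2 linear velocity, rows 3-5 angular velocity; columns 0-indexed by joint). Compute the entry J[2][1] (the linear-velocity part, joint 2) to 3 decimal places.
axis z_1 = (1.0000,0.0000,0.0000); lever o_n−o_1 = (8.0000,-3.5355,3.5355)
cross product → J_v[:, 1] = (0.0000,-3.5355,-3.5355)
J_ω[:, 1] = z_1
entry J[2][1] = -3.5355

-3.536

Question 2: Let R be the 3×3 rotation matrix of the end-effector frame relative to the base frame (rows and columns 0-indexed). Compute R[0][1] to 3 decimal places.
End-effector y-axis (col 1 of R) = (1.0000,0.0000,0.0000)
R[0][1] = 1.0000

1.000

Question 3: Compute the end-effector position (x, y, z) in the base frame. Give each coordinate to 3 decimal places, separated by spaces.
after link 1: o_1 = (0.0000, -5.0000, 4.0000)
after link 2: o_2 = (4.0000, -8.5355, 7.5355)
after link 3: o_3 = (8.0000, -8.5355, 7.5355)

8.000 -8.536 7.536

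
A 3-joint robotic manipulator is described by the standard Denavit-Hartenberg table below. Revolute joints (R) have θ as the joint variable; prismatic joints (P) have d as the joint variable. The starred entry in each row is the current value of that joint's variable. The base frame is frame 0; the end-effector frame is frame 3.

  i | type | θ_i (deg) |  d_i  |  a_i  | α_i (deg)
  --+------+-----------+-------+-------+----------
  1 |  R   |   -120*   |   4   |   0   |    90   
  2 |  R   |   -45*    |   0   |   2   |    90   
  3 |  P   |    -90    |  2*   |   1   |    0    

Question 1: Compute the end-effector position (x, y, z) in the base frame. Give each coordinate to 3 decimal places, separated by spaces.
0.866 -0.500 1.172

after link 1: o_1 = (0.0000, 0.0000, 4.0000)
after link 2: o_2 = (-0.7071, -1.2247, 2.5858)
after link 3: o_3 = (0.8660, -0.5000, 1.1716)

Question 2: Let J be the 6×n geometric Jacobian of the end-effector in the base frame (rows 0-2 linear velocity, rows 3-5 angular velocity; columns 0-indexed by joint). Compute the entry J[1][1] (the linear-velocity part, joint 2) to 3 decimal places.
-2.449

axis z_1 = (-0.8660,0.5000,0.0000); lever o_n−o_1 = (0.8660,-0.5000,-2.8284)
cross product → J_v[:, 1] = (-1.4142,-2.4495,0.0000)
J_ω[:, 1] = z_1
entry J[1][1] = -2.4495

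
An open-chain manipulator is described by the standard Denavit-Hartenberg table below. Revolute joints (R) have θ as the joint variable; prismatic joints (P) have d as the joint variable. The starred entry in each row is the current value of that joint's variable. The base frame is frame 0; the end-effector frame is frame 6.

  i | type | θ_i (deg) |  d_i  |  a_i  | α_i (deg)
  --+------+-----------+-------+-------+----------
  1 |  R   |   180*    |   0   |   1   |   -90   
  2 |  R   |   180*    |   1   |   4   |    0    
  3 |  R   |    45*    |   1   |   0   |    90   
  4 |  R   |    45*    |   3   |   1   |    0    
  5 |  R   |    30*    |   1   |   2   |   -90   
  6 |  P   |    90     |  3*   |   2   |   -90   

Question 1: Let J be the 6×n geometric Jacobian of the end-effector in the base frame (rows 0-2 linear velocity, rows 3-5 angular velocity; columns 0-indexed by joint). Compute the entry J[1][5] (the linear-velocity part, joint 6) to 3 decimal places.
prismatic axis z_5 = (-0.6830,-0.2588,-0.6830)
J_v[:, 5] = z_5; J_ω[:, 5] = (0,0,0)
entry J[1][5] = -0.2588

-0.259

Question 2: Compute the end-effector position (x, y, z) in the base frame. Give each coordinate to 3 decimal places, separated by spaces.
after link 1: o_1 = (-1.0000, 0.0000, 0.0000)
after link 2: o_2 = (3.0000, -1.0000, -0.0000)
after link 3: o_3 = (3.0000, -2.0000, -0.0000)
after link 4: o_4 = (5.6213, -2.7071, -1.6213)
after link 5: o_5 = (6.6945, -4.6390, -1.9624)
after link 6: o_6 = (3.2312, -5.4154, -2.5972)

3.231 -5.415 -2.597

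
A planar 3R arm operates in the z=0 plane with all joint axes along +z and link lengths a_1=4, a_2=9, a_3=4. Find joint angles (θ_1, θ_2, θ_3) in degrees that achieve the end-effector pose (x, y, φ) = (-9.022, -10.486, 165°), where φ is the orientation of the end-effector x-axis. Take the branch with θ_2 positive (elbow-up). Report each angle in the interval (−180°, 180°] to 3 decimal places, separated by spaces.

wrist centre = target − a_3·(cos φ, sin φ) = (-5.1583, -11.5213)
cos θ_2 = (159.3478−4²−9²)/(2·4·9) = 0.8659; θ_2 = 30.0095° (elbow-up)
β = atan2(-11.5213,-5.1583) = -114.1190°; ψ = atan2(4.5013,11.7935) = 20.8907°
θ_1 = β − ψ = -135.0097°
θ_3 = φ − θ_1 − θ_2 = -89.9999° (wrapped to (-180°,180°])

-135.010 30.010 -90.000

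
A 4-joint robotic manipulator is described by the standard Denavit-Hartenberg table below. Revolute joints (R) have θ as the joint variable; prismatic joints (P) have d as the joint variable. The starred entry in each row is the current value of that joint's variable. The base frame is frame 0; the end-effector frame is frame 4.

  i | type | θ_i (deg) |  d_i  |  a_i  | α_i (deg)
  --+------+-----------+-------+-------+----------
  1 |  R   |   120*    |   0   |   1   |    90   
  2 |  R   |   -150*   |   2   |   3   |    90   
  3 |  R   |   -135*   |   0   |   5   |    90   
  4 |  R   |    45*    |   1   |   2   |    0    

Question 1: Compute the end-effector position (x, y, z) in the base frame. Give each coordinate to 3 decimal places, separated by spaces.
-2.701 1.021 2.346

after link 1: o_1 = (-0.5000, 0.8660, 0.0000)
after link 2: o_2 = (2.5311, -0.3840, -1.5000)
after link 3: o_3 = (-2.0617, 0.4999, 0.2678)
after link 4: o_4 = (-2.7010, 1.0214, 2.3461)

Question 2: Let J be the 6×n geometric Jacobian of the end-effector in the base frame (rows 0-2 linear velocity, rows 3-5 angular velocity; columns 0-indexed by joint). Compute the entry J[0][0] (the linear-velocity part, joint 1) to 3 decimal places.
-1.021

axis z_0 = ẑ; lever o_n−o_0 = (-2.7010,1.0214,2.3461)
cross product → J_v[:, 0] = (-1.0214,-2.7010,0.0000)
J_ω[:, 0] = z_0
entry J[0][0] = -1.0214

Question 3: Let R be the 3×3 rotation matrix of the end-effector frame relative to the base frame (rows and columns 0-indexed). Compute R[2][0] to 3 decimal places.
End-effector x-axis (col 0 of R) = (-0.4727,-0.1812,0.8624)
R[2][0] = 0.8624

0.862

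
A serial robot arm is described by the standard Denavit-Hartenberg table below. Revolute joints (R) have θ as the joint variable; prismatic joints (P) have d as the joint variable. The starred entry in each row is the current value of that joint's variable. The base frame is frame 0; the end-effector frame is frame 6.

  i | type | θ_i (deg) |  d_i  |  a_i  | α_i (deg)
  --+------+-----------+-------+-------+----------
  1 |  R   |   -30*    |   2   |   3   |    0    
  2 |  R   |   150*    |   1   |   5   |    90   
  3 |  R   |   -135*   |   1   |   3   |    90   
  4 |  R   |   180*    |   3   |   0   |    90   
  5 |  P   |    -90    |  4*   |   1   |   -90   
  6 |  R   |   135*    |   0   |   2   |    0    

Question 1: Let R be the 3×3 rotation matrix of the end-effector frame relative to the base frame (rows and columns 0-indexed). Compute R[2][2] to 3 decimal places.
End-effector z-axis (col 2 of R) = (-0.3536,0.6124,0.7071)
R[2][2] = 0.7071

0.707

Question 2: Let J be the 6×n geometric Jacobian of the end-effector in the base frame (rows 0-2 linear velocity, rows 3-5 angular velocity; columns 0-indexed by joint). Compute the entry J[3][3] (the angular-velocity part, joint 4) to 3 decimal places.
axis z_3 = (0.3536,-0.6124,0.7071); lever o_n−o_3 = (3.4465,-0.7979,2.4142)
cross product → J_v[:, 3] = (-0.9142,1.5835,1.8284)
J_ω[:, 3] = z_3
entry J[3][3] = 0.3536

0.354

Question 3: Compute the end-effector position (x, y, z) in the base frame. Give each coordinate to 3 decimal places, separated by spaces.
5.471 0.695 3.293

after link 1: o_1 = (2.5981, -1.5000, 2.0000)
after link 2: o_2 = (0.0981, 2.8301, 3.0000)
after link 3: o_3 = (2.0248, 1.4930, 0.8787)
after link 4: o_4 = (3.0854, -0.3441, 3.0000)
after link 5: o_5 = (6.1960, 2.2683, 2.2929)
after link 6: o_6 = (5.4712, 0.6951, 3.2929)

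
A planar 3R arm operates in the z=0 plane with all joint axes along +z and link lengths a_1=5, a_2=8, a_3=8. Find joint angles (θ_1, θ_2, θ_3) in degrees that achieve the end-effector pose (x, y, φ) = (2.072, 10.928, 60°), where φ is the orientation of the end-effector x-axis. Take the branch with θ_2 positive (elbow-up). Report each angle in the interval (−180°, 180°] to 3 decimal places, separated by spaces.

wrist centre = target − a_3·(cos φ, sin φ) = (-1.9280, 3.9998)
cos θ_2 = (19.7156−5²−8²)/(2·5·8) = -0.8661; θ_2 = 150.0035° (elbow-up)
β = atan2(3.9998,-1.9280) = 115.7352°; ψ = atan2(3.9996,-1.9284) = 115.7416°
θ_1 = β − ψ = -0.0064°
θ_3 = φ − θ_1 − θ_2 = -89.9971° (wrapped to (-180°,180°])

-0.006 150.003 -89.997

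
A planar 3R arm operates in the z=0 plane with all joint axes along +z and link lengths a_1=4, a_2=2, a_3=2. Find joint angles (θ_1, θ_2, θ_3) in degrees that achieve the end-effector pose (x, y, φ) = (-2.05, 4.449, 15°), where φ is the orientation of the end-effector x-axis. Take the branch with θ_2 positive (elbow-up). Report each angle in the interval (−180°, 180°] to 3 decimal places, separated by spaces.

120.722 45.015 -150.737

wrist centre = target − a_3·(cos φ, sin φ) = (-3.9819, 3.9314)
cos θ_2 = (31.3107−4²−2²)/(2·4·2) = 0.7069; θ_2 = 45.0150° (elbow-up)
β = atan2(3.9314,-3.9819) = 135.3656°; ψ = atan2(1.4146,5.4138) = 14.6434°
θ_1 = β − ψ = 120.7221°
θ_3 = φ − θ_1 − θ_2 = -150.7371° (wrapped to (-180°,180°])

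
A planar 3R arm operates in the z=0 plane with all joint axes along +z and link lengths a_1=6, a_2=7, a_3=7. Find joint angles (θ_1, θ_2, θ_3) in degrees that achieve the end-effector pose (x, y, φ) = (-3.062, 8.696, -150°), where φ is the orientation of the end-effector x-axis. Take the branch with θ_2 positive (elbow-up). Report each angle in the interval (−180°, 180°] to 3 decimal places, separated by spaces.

wrist centre = target − a_3·(cos φ, sin φ) = (3.0002, 12.1960)
cos θ_2 = (157.7435−6²−7²)/(2·6·7) = 0.8660; θ_2 = 30.0036° (elbow-up)
β = atan2(12.1960,3.0002) = 76.1798°; ψ = atan2(3.5004,12.0620) = 16.1827°
θ_1 = β − ψ = 59.9971°
θ_3 = φ − θ_1 − θ_2 = 119.9993° (wrapped to (-180°,180°])

59.997 30.004 119.999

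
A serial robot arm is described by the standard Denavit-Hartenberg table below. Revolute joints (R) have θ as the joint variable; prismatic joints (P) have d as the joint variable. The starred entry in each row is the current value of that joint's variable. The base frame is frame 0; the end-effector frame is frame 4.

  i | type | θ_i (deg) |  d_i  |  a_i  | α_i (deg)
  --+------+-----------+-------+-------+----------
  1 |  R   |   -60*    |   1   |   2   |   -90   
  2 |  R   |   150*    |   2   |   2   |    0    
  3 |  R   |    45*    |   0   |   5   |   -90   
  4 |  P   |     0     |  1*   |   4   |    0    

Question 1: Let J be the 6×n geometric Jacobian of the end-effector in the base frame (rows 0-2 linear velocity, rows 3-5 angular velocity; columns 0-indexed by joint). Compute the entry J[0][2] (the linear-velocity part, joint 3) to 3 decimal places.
axis z_2 = (0.8660,0.5000,0.0000); lever o_n−o_2 = (-4.2173,7.3045,3.2953)
cross product → J_v[:, 2] = (1.6476,-2.8538,8.4345)
J_ω[:, 2] = z_2
entry J[0][2] = 1.6476

1.648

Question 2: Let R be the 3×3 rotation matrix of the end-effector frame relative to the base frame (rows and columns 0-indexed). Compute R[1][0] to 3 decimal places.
End-effector x-axis (col 0 of R) = (-0.4830,0.8365,0.2588)
R[1][0] = 0.8365

0.837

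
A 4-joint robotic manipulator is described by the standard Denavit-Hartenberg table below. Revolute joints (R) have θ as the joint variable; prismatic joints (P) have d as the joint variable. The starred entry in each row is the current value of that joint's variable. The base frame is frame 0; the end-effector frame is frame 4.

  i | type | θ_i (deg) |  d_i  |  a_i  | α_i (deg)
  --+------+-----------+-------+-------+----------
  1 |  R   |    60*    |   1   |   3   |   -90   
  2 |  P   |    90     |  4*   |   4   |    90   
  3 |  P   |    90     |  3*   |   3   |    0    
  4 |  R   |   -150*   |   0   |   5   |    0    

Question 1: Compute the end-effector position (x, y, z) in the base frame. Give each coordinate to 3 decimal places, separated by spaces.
0.688 6.531 -5.500

after link 1: o_1 = (1.5000, 2.5981, 1.0000)
after link 2: o_2 = (-1.9641, 4.5981, -3.0000)
after link 3: o_3 = (-3.0622, 8.6962, -3.0000)
after link 4: o_4 = (0.6878, 6.5311, -5.5000)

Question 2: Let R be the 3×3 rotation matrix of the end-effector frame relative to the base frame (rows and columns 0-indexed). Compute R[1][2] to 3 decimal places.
0.866

End-effector z-axis (col 2 of R) = (0.5000,0.8660,0.0000)
R[1][2] = 0.8660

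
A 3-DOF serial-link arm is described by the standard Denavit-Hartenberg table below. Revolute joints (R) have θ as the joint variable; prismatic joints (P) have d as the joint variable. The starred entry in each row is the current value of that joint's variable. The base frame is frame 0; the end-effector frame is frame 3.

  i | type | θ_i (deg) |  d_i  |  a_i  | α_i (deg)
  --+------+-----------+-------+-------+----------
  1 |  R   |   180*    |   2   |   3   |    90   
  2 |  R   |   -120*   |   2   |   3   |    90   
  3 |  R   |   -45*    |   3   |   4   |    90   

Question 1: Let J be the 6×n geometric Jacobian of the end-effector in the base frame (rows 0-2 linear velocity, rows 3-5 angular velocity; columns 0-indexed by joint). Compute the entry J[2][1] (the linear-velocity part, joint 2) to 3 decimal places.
-5.512

axis z_1 = (0.0000,1.0000,0.0000); lever o_n−o_1 = (5.5123,-0.8284,-3.5476)
cross product → J_v[:, 1] = (-3.5476,0.0000,-5.5123)
J_ω[:, 1] = z_1
entry J[2][1] = -5.5123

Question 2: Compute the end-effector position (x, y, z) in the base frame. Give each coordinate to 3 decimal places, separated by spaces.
after link 1: o_1 = (-3.0000, 0.0000, 2.0000)
after link 2: o_2 = (-1.5000, 2.0000, -0.5981)
after link 3: o_3 = (2.5123, -0.8284, -1.5476)

2.512 -0.828 -1.548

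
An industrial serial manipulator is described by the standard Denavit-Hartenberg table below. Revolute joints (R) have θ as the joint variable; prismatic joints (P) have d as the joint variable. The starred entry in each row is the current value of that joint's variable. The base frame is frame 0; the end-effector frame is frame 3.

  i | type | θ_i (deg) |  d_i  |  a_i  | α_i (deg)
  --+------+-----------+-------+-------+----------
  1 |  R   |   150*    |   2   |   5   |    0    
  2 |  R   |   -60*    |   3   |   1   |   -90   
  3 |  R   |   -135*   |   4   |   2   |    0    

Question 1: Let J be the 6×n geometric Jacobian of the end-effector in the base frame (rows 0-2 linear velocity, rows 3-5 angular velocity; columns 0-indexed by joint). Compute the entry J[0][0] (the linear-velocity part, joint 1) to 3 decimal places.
-2.086

axis z_0 = ẑ; lever o_n−o_0 = (-8.3301,2.0858,6.4142)
cross product → J_v[:, 0] = (-2.0858,-8.3301,0.0000)
J_ω[:, 0] = z_0
entry J[0][0] = -2.0858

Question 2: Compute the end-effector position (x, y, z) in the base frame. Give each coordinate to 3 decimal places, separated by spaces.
after link 1: o_1 = (-4.3301, 2.5000, 2.0000)
after link 2: o_2 = (-4.3301, 3.5000, 5.0000)
after link 3: o_3 = (-8.3301, 2.0858, 6.4142)

-8.330 2.086 6.414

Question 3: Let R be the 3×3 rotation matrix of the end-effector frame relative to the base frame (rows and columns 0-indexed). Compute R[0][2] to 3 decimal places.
End-effector z-axis (col 2 of R) = (-1.0000,-0.0000,0.0000)
R[0][2] = -1.0000

-1.000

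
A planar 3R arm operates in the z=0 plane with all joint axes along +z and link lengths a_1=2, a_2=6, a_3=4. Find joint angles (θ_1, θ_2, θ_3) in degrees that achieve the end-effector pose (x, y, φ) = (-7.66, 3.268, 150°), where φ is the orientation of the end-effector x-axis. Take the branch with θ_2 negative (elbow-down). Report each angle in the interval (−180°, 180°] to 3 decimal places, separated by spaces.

-59.989 -150.010 -0.002

wrist centre = target − a_3·(cos φ, sin φ) = (-4.1959, 1.2680)
cos θ_2 = (19.2134−2²−6²)/(2·2·6) = -0.8661; θ_2 = -150.0096° (elbow-down)
β = atan2(1.2680,-4.1959) = 163.1852°; ψ = atan2(-2.9991,-3.1967) = -136.8260°
θ_1 = β − ψ = 300.0112°
θ_3 = φ − θ_1 − θ_2 = -0.0016° (wrapped to (-180°,180°])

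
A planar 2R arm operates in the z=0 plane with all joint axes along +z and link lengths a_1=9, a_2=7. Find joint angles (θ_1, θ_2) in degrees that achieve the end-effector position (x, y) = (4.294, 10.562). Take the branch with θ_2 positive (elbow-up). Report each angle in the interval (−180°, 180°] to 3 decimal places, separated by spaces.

cos θ_2 = (129.9943−9²−7²)/(2·9·7) = -0.0000; θ_2 = 90.0026° (elbow-up)
β = atan2(10.5620,4.2940) = 67.8757°; ψ = atan2(7.0000,8.9997) = 37.8760°
θ_1 = β − ψ = 29.9997°

30.000 90.003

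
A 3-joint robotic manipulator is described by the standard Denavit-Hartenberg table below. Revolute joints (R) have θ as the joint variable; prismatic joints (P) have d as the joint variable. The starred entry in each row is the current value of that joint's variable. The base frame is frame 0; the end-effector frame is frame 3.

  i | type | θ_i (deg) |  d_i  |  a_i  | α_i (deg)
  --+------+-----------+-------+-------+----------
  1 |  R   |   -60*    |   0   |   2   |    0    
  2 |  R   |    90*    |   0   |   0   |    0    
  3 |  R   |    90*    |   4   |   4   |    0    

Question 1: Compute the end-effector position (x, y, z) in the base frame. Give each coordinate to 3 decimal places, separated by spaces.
after link 1: o_1 = (1.0000, -1.7321, 0.0000)
after link 2: o_2 = (1.0000, -1.7321, 0.0000)
after link 3: o_3 = (-1.0000, 1.7321, 4.0000)

-1.000 1.732 4.000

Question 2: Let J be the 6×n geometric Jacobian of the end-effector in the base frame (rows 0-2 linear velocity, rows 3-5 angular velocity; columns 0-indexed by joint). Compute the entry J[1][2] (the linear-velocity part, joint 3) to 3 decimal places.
axis z_2 = (0.0000,0.0000,1.0000); lever o_n−o_2 = (-2.0000,3.4641,4.0000)
cross product → J_v[:, 2] = (-3.4641,-2.0000,0.0000)
J_ω[:, 2] = z_2
entry J[1][2] = -2.0000

-2.000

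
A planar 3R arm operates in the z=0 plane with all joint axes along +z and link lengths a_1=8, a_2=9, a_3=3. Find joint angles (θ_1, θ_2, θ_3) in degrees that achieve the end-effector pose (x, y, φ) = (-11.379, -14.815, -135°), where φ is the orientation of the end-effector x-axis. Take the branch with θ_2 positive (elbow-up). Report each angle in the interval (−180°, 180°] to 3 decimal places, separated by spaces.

-149.996 44.994 -29.998

wrist centre = target − a_3·(cos φ, sin φ) = (-9.2577, -12.6937)
cos θ_2 = (246.8341−8²−9²)/(2·8·9) = 0.7072; θ_2 = 44.9939° (elbow-up)
β = atan2(-12.6937,-9.2577) = -126.1038°; ψ = atan2(6.3633,14.3646) = 23.8925°
θ_1 = β − ψ = -149.9963°
θ_3 = φ − θ_1 − θ_2 = -29.9976° (wrapped to (-180°,180°])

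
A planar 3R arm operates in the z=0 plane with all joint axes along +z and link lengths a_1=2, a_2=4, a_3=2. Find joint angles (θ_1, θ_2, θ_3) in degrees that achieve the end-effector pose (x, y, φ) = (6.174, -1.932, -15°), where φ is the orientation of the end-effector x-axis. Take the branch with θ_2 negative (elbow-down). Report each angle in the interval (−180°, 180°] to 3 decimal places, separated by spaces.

wrist centre = target − a_3·(cos φ, sin φ) = (4.2421, -1.4144)
cos θ_2 = (19.9962−2²−4²)/(2·2·4) = -0.0002; θ_2 = -90.0135° (elbow-down)
β = atan2(-1.4144,4.2421) = -18.4387°; ψ = atan2(-4.0000,1.9991) = -63.4457°
θ_1 = β − ψ = 45.0070°
θ_3 = φ − θ_1 − θ_2 = 30.0065° (wrapped to (-180°,180°])

45.007 -90.013 30.006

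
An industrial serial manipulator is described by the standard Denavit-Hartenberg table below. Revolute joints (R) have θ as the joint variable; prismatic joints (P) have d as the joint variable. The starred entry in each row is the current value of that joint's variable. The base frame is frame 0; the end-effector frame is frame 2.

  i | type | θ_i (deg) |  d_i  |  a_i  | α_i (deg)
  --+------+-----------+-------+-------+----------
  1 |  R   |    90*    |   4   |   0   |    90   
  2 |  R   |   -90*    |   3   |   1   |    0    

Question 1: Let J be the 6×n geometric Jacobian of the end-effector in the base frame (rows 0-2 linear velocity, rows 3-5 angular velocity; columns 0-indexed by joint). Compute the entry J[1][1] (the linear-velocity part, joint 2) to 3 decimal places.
axis z_1 = (1.0000,-0.0000,0.0000); lever o_n−o_1 = (3.0000,-0.0000,-1.0000)
cross product → J_v[:, 1] = (0.0000,1.0000,0.0000)
J_ω[:, 1] = z_1
entry J[1][1] = 1.0000

1.000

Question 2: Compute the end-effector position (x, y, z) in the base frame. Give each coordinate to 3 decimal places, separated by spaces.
3.000 -0.000 3.000

after link 1: o_1 = (0.0000, 0.0000, 4.0000)
after link 2: o_2 = (3.0000, -0.0000, 3.0000)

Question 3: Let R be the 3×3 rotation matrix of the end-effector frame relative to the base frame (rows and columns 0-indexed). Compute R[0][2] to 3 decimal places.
1.000

End-effector z-axis (col 2 of R) = (1.0000,-0.0000,0.0000)
R[0][2] = 1.0000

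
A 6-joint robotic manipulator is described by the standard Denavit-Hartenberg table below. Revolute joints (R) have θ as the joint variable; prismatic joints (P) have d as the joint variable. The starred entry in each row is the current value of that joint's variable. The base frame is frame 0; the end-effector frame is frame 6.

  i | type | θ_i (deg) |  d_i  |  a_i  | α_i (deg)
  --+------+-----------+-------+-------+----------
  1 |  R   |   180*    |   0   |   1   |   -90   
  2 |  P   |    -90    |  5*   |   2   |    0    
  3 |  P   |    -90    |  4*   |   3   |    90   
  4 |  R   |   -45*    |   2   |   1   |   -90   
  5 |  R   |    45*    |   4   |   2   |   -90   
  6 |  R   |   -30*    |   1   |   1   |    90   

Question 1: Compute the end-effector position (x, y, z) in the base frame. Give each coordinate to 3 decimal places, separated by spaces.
6.822 -10.542 2.734

after link 1: o_1 = (-1.0000, 0.0000, 0.0000)
after link 2: o_2 = (-1.0000, -5.0000, 2.0000)
after link 3: o_3 = (2.0000, -9.0000, 2.0000)
after link 4: o_4 = (2.7071, -8.2929, 0.0000)
after link 5: o_5 = (6.5355, -10.1213, 1.4142)
after link 6: o_6 = (6.8221, -10.5419, 2.7337)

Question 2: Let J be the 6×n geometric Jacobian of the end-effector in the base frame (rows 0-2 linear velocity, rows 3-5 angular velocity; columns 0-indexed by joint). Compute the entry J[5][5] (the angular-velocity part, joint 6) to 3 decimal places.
axis z_5 = (-0.5000,-0.5000,0.7071); lever o_n−o_5 = (0.2866,-0.4205,1.3195)
cross product → J_v[:, 5] = (-0.3624,0.8624,0.3536)
J_ω[:, 5] = z_5
entry J[5][5] = 0.7071

0.707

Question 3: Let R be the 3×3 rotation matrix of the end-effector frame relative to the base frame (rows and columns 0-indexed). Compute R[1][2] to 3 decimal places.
-0.862

End-effector z-axis (col 2 of R) = (0.3624,-0.8624,-0.3536)
R[1][2] = -0.8624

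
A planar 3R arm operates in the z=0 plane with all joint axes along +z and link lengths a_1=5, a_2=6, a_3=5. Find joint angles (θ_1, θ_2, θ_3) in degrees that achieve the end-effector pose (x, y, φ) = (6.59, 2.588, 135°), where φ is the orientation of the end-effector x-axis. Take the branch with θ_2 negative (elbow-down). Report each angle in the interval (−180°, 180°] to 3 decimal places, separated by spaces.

wrist centre = target − a_3·(cos φ, sin φ) = (10.1255, -0.9475)
cos θ_2 = (103.4243−5²−6²)/(2·5·6) = 0.7071; θ_2 = -45.0029° (elbow-down)
β = atan2(-0.9475,10.1255) = -5.3461°; ψ = atan2(-4.2429,9.2424) = -24.6581°
θ_1 = β − ψ = 19.3120°
θ_3 = φ − θ_1 − θ_2 = 160.6909° (wrapped to (-180°,180°])

19.312 -45.003 160.691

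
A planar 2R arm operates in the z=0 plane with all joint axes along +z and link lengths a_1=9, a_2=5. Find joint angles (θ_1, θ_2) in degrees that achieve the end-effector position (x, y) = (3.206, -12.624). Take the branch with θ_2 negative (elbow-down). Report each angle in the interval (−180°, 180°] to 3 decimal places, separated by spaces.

-60.001 -44.996

cos θ_2 = (169.6438−9²−5²)/(2·9·5) = 0.7072; θ_2 = -44.9962° (elbow-down)
β = atan2(-12.6240,3.2060) = -75.7504°; ψ = atan2(-3.5353,12.5358) = -15.7494°
θ_1 = β − ψ = -60.0010°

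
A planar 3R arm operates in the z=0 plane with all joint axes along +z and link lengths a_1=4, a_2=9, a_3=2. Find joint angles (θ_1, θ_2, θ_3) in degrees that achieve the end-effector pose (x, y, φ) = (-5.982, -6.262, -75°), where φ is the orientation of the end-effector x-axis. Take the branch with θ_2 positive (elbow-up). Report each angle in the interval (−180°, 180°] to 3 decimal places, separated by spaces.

wrist centre = target − a_3·(cos φ, sin φ) = (-6.4996, -4.3301)
cos θ_2 = (60.9955−4²−9²)/(2·4·9) = -0.5001; θ_2 = 120.0042° (elbow-up)
β = atan2(-4.3301,-6.4996) = -146.3279°; ψ = atan2(7.7939,-0.5006) = 93.6748°
θ_1 = β − ψ = -240.0027°
θ_3 = φ − θ_1 − θ_2 = 44.9985° (wrapped to (-180°,180°])

119.997 120.004 44.999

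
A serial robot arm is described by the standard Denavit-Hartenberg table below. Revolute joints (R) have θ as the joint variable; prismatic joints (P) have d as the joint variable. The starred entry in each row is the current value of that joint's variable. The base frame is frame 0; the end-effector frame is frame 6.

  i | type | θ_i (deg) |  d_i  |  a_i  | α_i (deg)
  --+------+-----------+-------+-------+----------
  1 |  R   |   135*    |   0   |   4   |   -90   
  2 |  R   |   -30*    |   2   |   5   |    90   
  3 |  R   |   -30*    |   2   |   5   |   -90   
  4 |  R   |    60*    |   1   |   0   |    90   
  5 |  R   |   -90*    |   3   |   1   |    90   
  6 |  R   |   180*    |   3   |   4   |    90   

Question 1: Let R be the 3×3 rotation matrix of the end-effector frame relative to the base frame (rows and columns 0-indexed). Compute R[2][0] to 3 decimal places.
End-effector x-axis (col 0 of R) = (-0.9186,-0.3062,0.2500)
R[2][0] = 0.2500

0.250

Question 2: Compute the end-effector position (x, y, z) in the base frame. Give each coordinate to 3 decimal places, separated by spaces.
after link 1: o_1 = (-2.8284, 2.8284, 0.0000)
after link 2: o_2 = (-7.3045, 4.4761, 2.5000)
after link 3: o_3 = (-7.4813, 8.1884, 6.3971)
after link 4: o_4 = (-8.3998, 7.8822, 6.6471)
after link 5: o_5 = (-7.4102, 9.9545, 8.8212)
after link 6: o_6 = (-9.9007, 6.4853, 11.4216)

-9.901 6.485 11.422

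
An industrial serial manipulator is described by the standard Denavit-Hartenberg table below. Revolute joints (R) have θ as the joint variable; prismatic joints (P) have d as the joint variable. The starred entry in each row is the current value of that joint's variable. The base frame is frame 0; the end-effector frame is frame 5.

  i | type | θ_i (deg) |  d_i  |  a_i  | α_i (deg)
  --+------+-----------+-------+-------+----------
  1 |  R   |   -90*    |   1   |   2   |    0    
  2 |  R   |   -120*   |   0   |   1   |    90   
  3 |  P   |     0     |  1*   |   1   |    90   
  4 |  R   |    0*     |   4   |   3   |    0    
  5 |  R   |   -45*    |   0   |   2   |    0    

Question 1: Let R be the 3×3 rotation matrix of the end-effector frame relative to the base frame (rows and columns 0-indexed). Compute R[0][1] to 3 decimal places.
-0.259

End-effector y-axis (col 1 of R) = (-0.2588,0.9659,0.0000)
R[0][1] = -0.2588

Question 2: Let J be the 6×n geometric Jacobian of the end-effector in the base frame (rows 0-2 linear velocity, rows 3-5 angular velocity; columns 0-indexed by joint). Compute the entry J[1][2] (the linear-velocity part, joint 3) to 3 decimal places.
prismatic axis z_2 = (0.5000,0.8660,0.0000)
J_v[:, 2] = z_2; J_ω[:, 2] = (0,0,0)
entry J[1][2] = 0.8660

0.866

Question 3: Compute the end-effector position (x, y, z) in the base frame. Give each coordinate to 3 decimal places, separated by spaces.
-5.762 0.848 -3.000

after link 1: o_1 = (0.0000, -2.0000, 1.0000)
after link 2: o_2 = (-0.8660, -1.5000, 1.0000)
after link 3: o_3 = (-1.2321, -0.1340, 1.0000)
after link 4: o_4 = (-3.8301, 1.3660, -3.0000)
after link 5: o_5 = (-5.7620, 0.8484, -3.0000)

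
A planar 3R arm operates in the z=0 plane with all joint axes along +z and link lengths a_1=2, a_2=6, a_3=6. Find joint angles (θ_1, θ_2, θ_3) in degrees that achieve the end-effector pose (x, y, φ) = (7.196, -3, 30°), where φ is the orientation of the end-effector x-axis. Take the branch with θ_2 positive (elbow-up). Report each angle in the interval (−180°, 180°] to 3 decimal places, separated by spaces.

wrist centre = target − a_3·(cos φ, sin φ) = (1.9998, -6.0000)
cos θ_2 = (39.9994−2²−6²)/(2·2·6) = -0.0000; θ_2 = 90.0015° (elbow-up)
β = atan2(-6.0000,1.9998) = -71.5664°; ψ = atan2(6.0000,1.9998) = 71.5664°
θ_1 = β − ψ = -143.1327°
θ_3 = φ − θ_1 − θ_2 = 83.1313° (wrapped to (-180°,180°])

-143.133 90.001 83.131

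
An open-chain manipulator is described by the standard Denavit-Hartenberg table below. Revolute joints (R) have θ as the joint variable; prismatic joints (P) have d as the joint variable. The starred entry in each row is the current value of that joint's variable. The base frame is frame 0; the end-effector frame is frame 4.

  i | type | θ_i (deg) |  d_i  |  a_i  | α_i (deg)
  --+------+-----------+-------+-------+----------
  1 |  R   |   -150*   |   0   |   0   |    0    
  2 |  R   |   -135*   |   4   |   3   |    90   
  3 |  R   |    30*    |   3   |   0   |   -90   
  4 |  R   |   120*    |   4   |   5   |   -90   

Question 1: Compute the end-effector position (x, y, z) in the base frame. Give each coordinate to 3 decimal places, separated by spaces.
after link 1: o_1 = (0.0000, 0.0000, 0.0000)
after link 2: o_2 = (0.7765, 2.8978, 4.0000)
after link 3: o_3 = (3.6742, 2.1213, 4.0000)
after link 4: o_4 = (-1.5863, -0.7811, 6.2141)

-1.586 -0.781 6.214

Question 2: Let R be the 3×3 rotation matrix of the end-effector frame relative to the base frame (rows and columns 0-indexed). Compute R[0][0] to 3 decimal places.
-0.949

End-effector x-axis (col 0 of R) = (-0.9486,-0.1941,-0.2500)
R[0][0] = -0.9486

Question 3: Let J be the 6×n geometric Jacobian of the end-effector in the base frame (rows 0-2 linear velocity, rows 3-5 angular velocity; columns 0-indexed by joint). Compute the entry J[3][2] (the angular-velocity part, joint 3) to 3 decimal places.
0.966

axis z_2 = (0.9659,-0.2588,0.0000); lever o_n−o_2 = (-2.3628,-3.6789,2.2141)
cross product → J_v[:, 2] = (-0.5731,-2.1387,-4.1651)
J_ω[:, 2] = z_2
entry J[3][2] = 0.9659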